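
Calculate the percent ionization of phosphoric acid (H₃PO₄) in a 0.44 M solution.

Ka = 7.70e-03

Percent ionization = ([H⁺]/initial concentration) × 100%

Using Ka equilibrium: x² + Ka×x - Ka×C = 0. Solving: [H⁺] = 5.4484e-02. Percent = (5.4484e-02/0.44) × 100

Percent ionization = 12.4%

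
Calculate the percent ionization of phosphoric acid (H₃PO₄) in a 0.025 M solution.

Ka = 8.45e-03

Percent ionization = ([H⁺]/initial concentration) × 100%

Using Ka equilibrium: x² + Ka×x - Ka×C = 0. Solving: [H⁺] = 1.0911e-02. Percent = (1.0911e-02/0.025) × 100

Percent ionization = 43.6%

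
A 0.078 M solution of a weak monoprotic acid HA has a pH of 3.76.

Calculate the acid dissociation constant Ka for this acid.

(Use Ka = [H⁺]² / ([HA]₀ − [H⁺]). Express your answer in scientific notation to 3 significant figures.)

[H⁺] = 10^(−pH) = 10^(−3.76) = 1.738e-04 M. For HA ⇌ H⁺ + A⁻, Ka = [H⁺][A⁻]/[HA] = [H⁺]² / ([HA]₀ − [H⁺]) = (1.738e-04)² / (0.078 − 1.738e-04) = 3.88e-07.

K_a = 3.88e-07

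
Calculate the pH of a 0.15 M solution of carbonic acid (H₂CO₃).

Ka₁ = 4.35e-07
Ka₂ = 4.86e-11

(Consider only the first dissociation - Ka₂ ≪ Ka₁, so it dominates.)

First dissociation dominates. From Ka₁ = [H⁺][HA⁻]/[H₂A], x² + Ka₁·x − Ka₁·C = 0 with C = 0.15 M and Ka₁ = 4.35e-07. Solving: [H⁺] = (−Ka₁ + √(Ka₁² + 4·Ka₁·C)) / 2 = 2.5522e-04 M. pH = -log(2.5522e-04) = 3.59.

pH = 3.59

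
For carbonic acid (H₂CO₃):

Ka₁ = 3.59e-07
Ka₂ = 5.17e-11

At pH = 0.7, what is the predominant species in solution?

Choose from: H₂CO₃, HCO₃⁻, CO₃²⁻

pKa₁ = 6.44, pKa₂ = 10.29. For a polyprotic acid the predominant species crosses at each pKa: below pKa_n the protonated form dominates, above it the deprotonated form does. At pH = 0.7, the predominant species is H₂CO₃.

H₂CO₃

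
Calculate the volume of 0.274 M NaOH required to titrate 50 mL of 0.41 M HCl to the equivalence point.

At equivalence: moles acid = moles base. moles HCl = 0.41 × 50/1000 = 0.0205 mol. V_base = moles / 0.274 × 1000 = 74.8 mL.

V_{base} = 74.8 mL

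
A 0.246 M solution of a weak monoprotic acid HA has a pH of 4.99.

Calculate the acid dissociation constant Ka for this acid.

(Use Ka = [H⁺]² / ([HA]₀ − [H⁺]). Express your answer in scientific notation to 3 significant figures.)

[H⁺] = 10^(−pH) = 10^(−4.99) = 1.023e-05 M. For HA ⇌ H⁺ + A⁻, Ka = [H⁺][A⁻]/[HA] = [H⁺]² / ([HA]₀ − [H⁺]) = (1.023e-05)² / (0.246 − 1.023e-05) = 4.26e-10.

K_a = 4.26e-10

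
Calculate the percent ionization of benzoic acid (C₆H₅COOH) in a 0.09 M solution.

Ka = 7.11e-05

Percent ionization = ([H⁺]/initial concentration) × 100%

Using Ka equilibrium: x² + Ka×x - Ka×C = 0. Solving: [H⁺] = 2.4943e-03. Percent = (2.4943e-03/0.09) × 100

Percent ionization = 2.77%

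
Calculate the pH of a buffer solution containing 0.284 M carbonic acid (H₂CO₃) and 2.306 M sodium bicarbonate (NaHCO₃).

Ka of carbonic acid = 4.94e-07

pKa = -log(4.94e-07) = 6.31. pH = pKa + log([A⁻]/[HA]) = 6.31 + log(2.306/0.284)

pH = 7.22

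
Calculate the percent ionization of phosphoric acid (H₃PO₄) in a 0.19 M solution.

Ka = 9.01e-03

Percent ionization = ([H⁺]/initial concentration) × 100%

Using Ka equilibrium: x² + Ka×x - Ka×C = 0. Solving: [H⁺] = 3.7115e-02. Percent = (3.7115e-02/0.19) × 100

Percent ionization = 19.5%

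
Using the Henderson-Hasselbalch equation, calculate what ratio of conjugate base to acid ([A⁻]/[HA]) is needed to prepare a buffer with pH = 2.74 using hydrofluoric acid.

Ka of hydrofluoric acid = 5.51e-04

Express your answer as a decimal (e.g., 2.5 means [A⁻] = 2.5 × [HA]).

pKa = -log(5.51e-04) = 3.2588. pH = pKa + log([A⁻]/[HA]), so log([A⁻]/[HA]) = pH − pKa = 2.74 − 3.2588 = -0.5188. [A⁻]/[HA] = 10^(-0.5188) = 0.303

[A⁻]/[HA] = 0.303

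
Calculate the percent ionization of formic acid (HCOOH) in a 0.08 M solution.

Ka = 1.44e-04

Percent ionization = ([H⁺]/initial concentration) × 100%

Using Ka equilibrium: x² + Ka×x - Ka×C = 0. Solving: [H⁺] = 3.3229e-03. Percent = (3.3229e-03/0.08) × 100

Percent ionization = 4.15%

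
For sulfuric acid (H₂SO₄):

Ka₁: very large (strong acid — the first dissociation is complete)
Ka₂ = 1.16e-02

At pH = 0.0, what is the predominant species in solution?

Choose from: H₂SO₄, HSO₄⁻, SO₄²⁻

The first dissociation is complete, so H₂SO₄ itself is never the predominant species in water; pKa₂ = -log(1.16e-02) = 1.94. For a polyprotic acid the predominant species crosses at each pKa: below pKa_n the protonated form dominates, above it the deprotonated form does. At pH = 0.0, the predominant species is HSO₄⁻.

HSO₄⁻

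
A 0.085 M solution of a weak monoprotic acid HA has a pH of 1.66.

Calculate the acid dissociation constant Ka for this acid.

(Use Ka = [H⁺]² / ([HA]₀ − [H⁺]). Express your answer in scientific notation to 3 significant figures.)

[H⁺] = 10^(−pH) = 10^(−1.66) = 2.188e-02 M. For HA ⇌ H⁺ + A⁻, Ka = [H⁺][A⁻]/[HA] = [H⁺]² / ([HA]₀ − [H⁺]) = (2.188e-02)² / (0.085 − 2.188e-02) = 7.58e-03.

K_a = 7.58e-03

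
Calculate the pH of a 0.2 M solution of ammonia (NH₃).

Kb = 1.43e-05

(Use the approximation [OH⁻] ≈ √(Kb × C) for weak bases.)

[OH⁻] = √(Kb × C) = √(1.43e-05 × 0.2) = 1.6912e-03. pOH = 2.77, pH = 14 - pOH

pH = 11.23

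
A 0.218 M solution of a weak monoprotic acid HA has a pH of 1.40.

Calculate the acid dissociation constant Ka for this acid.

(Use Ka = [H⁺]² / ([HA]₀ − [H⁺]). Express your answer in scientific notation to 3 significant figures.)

[H⁺] = 10^(−pH) = 10^(−1.40) = 3.981e-02 M. For HA ⇌ H⁺ + A⁻, Ka = [H⁺][A⁻]/[HA] = [H⁺]² / ([HA]₀ − [H⁺]) = (3.981e-02)² / (0.218 − 3.981e-02) = 8.89e-03.

K_a = 8.89e-03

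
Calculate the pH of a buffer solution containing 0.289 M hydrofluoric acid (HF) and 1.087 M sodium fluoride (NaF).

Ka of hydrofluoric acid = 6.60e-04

pKa = -log(6.60e-04) = 3.18. pH = pKa + log([A⁻]/[HA]) = 3.18 + log(1.087/0.289)

pH = 3.76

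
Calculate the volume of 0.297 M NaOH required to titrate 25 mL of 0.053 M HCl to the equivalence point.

At equivalence: moles acid = moles base. moles HCl = 0.053 × 25/1000 = 0.001325 mol. V_base = moles / 0.297 × 1000 = 4.5 mL.

V_{base} = 4.5 mL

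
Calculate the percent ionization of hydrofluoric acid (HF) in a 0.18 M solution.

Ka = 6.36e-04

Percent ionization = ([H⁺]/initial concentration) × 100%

Using Ka equilibrium: x² + Ka×x - Ka×C = 0. Solving: [H⁺] = 1.0386e-02. Percent = (1.0386e-02/0.18) × 100

Percent ionization = 5.77%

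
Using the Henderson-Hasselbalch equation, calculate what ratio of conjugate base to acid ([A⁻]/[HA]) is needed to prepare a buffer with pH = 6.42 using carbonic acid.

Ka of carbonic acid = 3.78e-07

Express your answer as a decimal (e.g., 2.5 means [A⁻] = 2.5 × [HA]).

pKa = -log(3.78e-07) = 6.4225. pH = pKa + log([A⁻]/[HA]), so log([A⁻]/[HA]) = pH − pKa = 6.42 − 6.4225 = -0.0025. [A⁻]/[HA] = 10^(-0.0025) = 0.994

[A⁻]/[HA] = 0.994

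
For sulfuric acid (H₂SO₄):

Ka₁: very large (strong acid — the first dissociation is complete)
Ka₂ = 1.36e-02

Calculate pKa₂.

pKa₂ = -log(Ka₂) = -log(1.36e-02) = 1.87.

pK_{a2} = 1.87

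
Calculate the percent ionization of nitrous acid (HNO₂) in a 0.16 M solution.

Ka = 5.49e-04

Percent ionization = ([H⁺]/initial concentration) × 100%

Using Ka equilibrium: x² + Ka×x - Ka×C = 0. Solving: [H⁺] = 9.1018e-03. Percent = (9.1018e-03/0.16) × 100

Percent ionization = 5.69%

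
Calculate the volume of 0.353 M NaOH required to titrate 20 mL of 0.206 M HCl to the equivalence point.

At equivalence: moles acid = moles base. moles HCl = 0.206 × 20/1000 = 0.00412 mol. V_base = moles / 0.353 × 1000 = 11.7 mL.

V_{base} = 11.7 mL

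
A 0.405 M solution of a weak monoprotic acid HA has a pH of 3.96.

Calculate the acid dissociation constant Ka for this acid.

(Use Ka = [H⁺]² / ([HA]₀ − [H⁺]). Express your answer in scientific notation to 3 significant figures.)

[H⁺] = 10^(−pH) = 10^(−3.96) = 1.096e-04 M. For HA ⇌ H⁺ + A⁻, Ka = [H⁺][A⁻]/[HA] = [H⁺]² / ([HA]₀ − [H⁺]) = (1.096e-04)² / (0.405 − 1.096e-04) = 2.97e-08.

K_a = 2.97e-08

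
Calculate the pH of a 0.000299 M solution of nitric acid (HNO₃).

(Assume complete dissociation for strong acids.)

[H⁺] = 0.000299 M for strong acid. pH = -log[H⁺] = -log(0.000299)

pH = 3.52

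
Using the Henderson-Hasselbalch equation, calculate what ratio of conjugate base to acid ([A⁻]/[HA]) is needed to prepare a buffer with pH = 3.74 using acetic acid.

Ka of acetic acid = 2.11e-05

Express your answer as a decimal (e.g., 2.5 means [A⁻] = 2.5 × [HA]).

pKa = -log(2.11e-05) = 4.6757. pH = pKa + log([A⁻]/[HA]), so log([A⁻]/[HA]) = pH − pKa = 3.74 − 4.6757 = -0.9357. [A⁻]/[HA] = 10^(-0.9357) = 0.116

[A⁻]/[HA] = 0.116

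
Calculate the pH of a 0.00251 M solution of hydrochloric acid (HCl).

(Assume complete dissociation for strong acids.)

[H⁺] = 0.00251 M for strong acid. pH = -log[H⁺] = -log(0.00251)

pH = 2.60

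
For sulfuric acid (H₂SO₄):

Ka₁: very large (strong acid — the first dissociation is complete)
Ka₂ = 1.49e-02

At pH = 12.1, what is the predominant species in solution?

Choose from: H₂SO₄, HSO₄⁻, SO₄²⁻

The first dissociation is complete, so H₂SO₄ itself is never the predominant species in water; pKa₂ = -log(1.49e-02) = 1.83. For a polyprotic acid the predominant species crosses at each pKa: below pKa_n the protonated form dominates, above it the deprotonated form does. At pH = 12.1, the predominant species is SO₄²⁻.

SO₄²⁻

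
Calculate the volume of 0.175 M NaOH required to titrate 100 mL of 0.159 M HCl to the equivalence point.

At equivalence: moles acid = moles base. moles HCl = 0.159 × 100/1000 = 0.0159 mol. V_base = moles / 0.175 × 1000 = 90.9 mL.

V_{base} = 90.9 mL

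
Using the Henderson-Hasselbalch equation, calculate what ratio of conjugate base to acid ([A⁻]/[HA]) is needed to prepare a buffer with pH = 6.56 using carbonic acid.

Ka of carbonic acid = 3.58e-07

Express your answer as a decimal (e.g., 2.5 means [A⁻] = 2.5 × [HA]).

pKa = -log(3.58e-07) = 6.4461. pH = pKa + log([A⁻]/[HA]), so log([A⁻]/[HA]) = pH − pKa = 6.56 − 6.4461 = 0.1139. [A⁻]/[HA] = 10^(0.1139) = 1.30

[A⁻]/[HA] = 1.30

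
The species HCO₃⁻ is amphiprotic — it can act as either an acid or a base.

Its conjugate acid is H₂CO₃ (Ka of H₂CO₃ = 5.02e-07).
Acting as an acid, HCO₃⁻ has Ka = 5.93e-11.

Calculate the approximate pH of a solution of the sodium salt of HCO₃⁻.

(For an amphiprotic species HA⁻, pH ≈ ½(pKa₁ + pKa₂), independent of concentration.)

pKa₁ = -log(5.02e-07) = 6.30; pKa₂ = -log(5.93e-11) = 10.23. For an amphiprotic species, pH ≈ ½(pKa₁ + pKa₂) = ½(6.30 + 10.23) = 8.26.

pH = 8.26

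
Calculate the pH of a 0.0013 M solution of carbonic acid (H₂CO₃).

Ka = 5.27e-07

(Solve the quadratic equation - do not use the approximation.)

x² + Ka×x - Ka×C = 0. Using quadratic formula: [H⁺] = 2.5912e-05

pH = 4.59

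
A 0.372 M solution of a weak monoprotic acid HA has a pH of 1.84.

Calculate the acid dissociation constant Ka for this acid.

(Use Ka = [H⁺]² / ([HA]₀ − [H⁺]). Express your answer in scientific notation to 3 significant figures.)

[H⁺] = 10^(−pH) = 10^(−1.84) = 1.445e-02 M. For HA ⇌ H⁺ + A⁻, Ka = [H⁺][A⁻]/[HA] = [H⁺]² / ([HA]₀ − [H⁺]) = (1.445e-02)² / (0.372 − 1.445e-02) = 5.84e-04.

K_a = 5.84e-04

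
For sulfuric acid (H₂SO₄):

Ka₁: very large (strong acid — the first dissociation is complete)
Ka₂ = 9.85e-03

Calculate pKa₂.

pKa₂ = -log(Ka₂) = -log(9.85e-03) = 2.01.

pK_{a2} = 2.01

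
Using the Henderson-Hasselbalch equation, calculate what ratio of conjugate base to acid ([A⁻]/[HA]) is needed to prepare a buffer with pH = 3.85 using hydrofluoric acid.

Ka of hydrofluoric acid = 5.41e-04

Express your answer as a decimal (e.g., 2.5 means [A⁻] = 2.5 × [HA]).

pKa = -log(5.41e-04) = 3.2668. pH = pKa + log([A⁻]/[HA]), so log([A⁻]/[HA]) = pH − pKa = 3.85 − 3.2668 = 0.5832. [A⁻]/[HA] = 10^(0.5832) = 3.83

[A⁻]/[HA] = 3.83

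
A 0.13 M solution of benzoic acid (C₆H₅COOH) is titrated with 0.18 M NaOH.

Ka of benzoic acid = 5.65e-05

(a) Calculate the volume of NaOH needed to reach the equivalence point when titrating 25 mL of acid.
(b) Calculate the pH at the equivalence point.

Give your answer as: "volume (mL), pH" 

moles acid = 0.13 × 25/1000 = 0.00325 mol; V_base = moles/0.18 × 1000 = 18.1 mL. At equivalence only the conjugate base is present: [A⁻] = 0.00325/0.043 = 7.5484e-02 M. Kb = Kw/Ka = 1.77e-10; [OH⁻] = √(Kb × [A⁻]) = 3.6551e-06; pOH = 5.44; pH = 14 - pOH = 8.56.

V = 18.1 mL, pH = 8.56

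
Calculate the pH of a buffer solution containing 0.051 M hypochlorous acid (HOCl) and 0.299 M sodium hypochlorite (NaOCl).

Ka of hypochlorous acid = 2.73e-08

pKa = -log(2.73e-08) = 7.56. pH = pKa + log([A⁻]/[HA]) = 7.56 + log(0.299/0.051)

pH = 8.33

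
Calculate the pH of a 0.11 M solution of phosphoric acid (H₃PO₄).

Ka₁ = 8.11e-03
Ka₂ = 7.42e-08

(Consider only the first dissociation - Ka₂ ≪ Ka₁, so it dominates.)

First dissociation dominates. From Ka₁ = [H⁺][HA⁻]/[H₂A], x² + Ka₁·x − Ka₁·C = 0 with C = 0.11 M and Ka₁ = 8.11e-03. Solving: [H⁺] = (−Ka₁ + √(Ka₁² + 4·Ka₁·C)) / 2 = 2.6087e-02 M. pH = -log(2.6087e-02) = 1.58.

pH = 1.58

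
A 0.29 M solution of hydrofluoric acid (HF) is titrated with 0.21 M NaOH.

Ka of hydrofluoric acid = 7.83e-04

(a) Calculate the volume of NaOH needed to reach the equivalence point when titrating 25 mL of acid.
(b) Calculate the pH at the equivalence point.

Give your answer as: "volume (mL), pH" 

moles acid = 0.29 × 25/1000 = 0.00725 mol; V_base = moles/0.21 × 1000 = 34.5 mL. At equivalence only the conjugate base is present: [A⁻] = 0.00725/0.060 = 1.2180e-01 M. Kb = Kw/Ka = 1.28e-11; [OH⁻] = √(Kb × [A⁻]) = 1.2472e-06; pOH = 5.90; pH = 14 - pOH = 8.10.

V = 34.5 mL, pH = 8.10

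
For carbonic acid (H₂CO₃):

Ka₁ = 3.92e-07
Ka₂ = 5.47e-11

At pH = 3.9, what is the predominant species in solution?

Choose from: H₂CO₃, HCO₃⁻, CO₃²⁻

pKa₁ = 6.41, pKa₂ = 10.26. For a polyprotic acid the predominant species crosses at each pKa: below pKa_n the protonated form dominates, above it the deprotonated form does. At pH = 3.9, the predominant species is H₂CO₃.

H₂CO₃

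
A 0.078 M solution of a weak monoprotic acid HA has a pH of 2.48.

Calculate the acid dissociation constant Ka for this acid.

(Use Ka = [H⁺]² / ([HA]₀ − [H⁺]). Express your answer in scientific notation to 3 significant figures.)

[H⁺] = 10^(−pH) = 10^(−2.48) = 3.311e-03 M. For HA ⇌ H⁺ + A⁻, Ka = [H⁺][A⁻]/[HA] = [H⁺]² / ([HA]₀ − [H⁺]) = (3.311e-03)² / (0.078 − 3.311e-03) = 1.47e-04.

K_a = 1.47e-04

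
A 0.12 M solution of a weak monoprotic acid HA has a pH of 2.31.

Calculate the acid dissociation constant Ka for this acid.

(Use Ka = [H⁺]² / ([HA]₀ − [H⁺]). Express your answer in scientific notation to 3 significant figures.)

[H⁺] = 10^(−pH) = 10^(−2.31) = 4.898e-03 M. For HA ⇌ H⁺ + A⁻, Ka = [H⁺][A⁻]/[HA] = [H⁺]² / ([HA]₀ − [H⁺]) = (4.898e-03)² / (0.12 − 4.898e-03) = 2.08e-04.

K_a = 2.08e-04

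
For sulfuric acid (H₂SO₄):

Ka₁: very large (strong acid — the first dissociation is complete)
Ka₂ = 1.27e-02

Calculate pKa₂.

pKa₂ = -log(Ka₂) = -log(1.27e-02) = 1.90.

pK_{a2} = 1.90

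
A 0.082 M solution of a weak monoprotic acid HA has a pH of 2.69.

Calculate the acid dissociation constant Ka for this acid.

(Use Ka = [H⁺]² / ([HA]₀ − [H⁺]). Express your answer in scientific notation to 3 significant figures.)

[H⁺] = 10^(−pH) = 10^(−2.69) = 2.042e-03 M. For HA ⇌ H⁺ + A⁻, Ka = [H⁺][A⁻]/[HA] = [H⁺]² / ([HA]₀ − [H⁺]) = (2.042e-03)² / (0.082 − 2.042e-03) = 5.21e-05.

K_a = 5.21e-05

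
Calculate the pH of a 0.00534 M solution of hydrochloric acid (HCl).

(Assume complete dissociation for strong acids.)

[H⁺] = 0.00534 M for strong acid. pH = -log[H⁺] = -log(0.00534)

pH = 2.27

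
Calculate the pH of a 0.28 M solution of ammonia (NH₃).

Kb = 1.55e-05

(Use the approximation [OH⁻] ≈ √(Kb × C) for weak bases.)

[OH⁻] = √(Kb × C) = √(1.55e-05 × 0.28) = 2.0833e-03. pOH = 2.68, pH = 14 - pOH

pH = 11.32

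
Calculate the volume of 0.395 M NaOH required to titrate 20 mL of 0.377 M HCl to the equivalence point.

At equivalence: moles acid = moles base. moles HCl = 0.377 × 20/1000 = 0.00754 mol. V_base = moles / 0.395 × 1000 = 19.1 mL.

V_{base} = 19.1 mL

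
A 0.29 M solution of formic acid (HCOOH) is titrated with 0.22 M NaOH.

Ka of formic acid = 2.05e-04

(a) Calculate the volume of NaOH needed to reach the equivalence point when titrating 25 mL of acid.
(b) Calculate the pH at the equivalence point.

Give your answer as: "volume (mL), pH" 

moles acid = 0.29 × 25/1000 = 0.00725 mol; V_base = moles/0.22 × 1000 = 33.0 mL. At equivalence only the conjugate base is present: [A⁻] = 0.00725/0.058 = 1.2510e-01 M. Kb = Kw/Ka = 4.88e-11; [OH⁻] = √(Kb × [A⁻]) = 2.4703e-06; pOH = 5.61; pH = 14 - pOH = 8.39.

V = 33.0 mL, pH = 8.39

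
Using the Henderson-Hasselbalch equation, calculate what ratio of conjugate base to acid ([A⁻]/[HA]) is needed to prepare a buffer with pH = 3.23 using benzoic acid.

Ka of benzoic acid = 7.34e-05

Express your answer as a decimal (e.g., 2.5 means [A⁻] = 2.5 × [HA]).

pKa = -log(7.34e-05) = 4.1343. pH = pKa + log([A⁻]/[HA]), so log([A⁻]/[HA]) = pH − pKa = 3.23 − 4.1343 = -0.9043. [A⁻]/[HA] = 10^(-0.9043) = 0.125

[A⁻]/[HA] = 0.125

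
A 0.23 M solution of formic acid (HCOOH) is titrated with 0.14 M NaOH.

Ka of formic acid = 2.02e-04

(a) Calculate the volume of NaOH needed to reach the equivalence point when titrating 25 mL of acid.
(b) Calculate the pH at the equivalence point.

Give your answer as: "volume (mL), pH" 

moles acid = 0.23 × 25/1000 = 0.00575 mol; V_base = moles/0.14 × 1000 = 41.1 mL. At equivalence only the conjugate base is present: [A⁻] = 0.00575/0.066 = 8.7027e-02 M. Kb = Kw/Ka = 4.95e-11; [OH⁻] = √(Kb × [A⁻]) = 2.0756e-06; pOH = 5.68; pH = 14 - pOH = 8.32.

V = 41.1 mL, pH = 8.32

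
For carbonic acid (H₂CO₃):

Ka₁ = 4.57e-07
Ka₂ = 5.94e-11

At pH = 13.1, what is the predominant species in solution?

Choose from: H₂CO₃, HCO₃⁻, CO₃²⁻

pKa₁ = 6.34, pKa₂ = 10.23. For a polyprotic acid the predominant species crosses at each pKa: below pKa_n the protonated form dominates, above it the deprotonated form does. At pH = 13.1, the predominant species is CO₃²⁻.

CO₃²⁻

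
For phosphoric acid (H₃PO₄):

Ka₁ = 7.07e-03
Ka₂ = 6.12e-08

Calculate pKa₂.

pKa₂ = -log(Ka₂) = -log(6.12e-08) = 7.21.

pK_{a2} = 7.21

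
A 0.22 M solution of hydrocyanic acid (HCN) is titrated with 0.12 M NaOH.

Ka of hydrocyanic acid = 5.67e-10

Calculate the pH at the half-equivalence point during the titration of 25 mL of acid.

At half-equivalence [HA] = [A⁻], so Henderson-Hasselbalch gives pH = pKa = -log(5.67e-10) = 9.25.

pH = pKa = 9.25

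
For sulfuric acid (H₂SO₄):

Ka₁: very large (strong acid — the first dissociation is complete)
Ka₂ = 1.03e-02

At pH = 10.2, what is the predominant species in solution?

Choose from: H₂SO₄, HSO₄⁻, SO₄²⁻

The first dissociation is complete, so H₂SO₄ itself is never the predominant species in water; pKa₂ = -log(1.03e-02) = 1.99. For a polyprotic acid the predominant species crosses at each pKa: below pKa_n the protonated form dominates, above it the deprotonated form does. At pH = 10.2, the predominant species is SO₄²⁻.

SO₄²⁻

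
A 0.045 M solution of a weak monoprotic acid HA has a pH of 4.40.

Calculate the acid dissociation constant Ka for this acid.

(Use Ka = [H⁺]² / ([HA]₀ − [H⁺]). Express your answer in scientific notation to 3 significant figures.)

[H⁺] = 10^(−pH) = 10^(−4.40) = 3.981e-05 M. For HA ⇌ H⁺ + A⁻, Ka = [H⁺][A⁻]/[HA] = [H⁺]² / ([HA]₀ − [H⁺]) = (3.981e-05)² / (0.045 − 3.981e-05) = 3.53e-08.

K_a = 3.53e-08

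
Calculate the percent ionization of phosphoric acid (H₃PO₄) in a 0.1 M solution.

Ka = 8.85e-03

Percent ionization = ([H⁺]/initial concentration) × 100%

Using Ka equilibrium: x² + Ka×x - Ka×C = 0. Solving: [H⁺] = 2.5651e-02. Percent = (2.5651e-02/0.1) × 100

Percent ionization = 25.7%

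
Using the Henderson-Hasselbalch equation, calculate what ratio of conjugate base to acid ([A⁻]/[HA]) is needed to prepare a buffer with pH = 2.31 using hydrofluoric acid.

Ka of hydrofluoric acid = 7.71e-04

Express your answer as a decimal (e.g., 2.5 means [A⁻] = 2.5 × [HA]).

pKa = -log(7.71e-04) = 3.1129. pH = pKa + log([A⁻]/[HA]), so log([A⁻]/[HA]) = pH − pKa = 2.31 − 3.1129 = -0.8029. [A⁻]/[HA] = 10^(-0.8029) = 0.157

[A⁻]/[HA] = 0.157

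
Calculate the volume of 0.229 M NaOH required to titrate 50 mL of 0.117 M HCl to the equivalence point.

At equivalence: moles acid = moles base. moles HCl = 0.117 × 50/1000 = 0.00585 mol. V_base = moles / 0.229 × 1000 = 25.5 mL.

V_{base} = 25.5 mL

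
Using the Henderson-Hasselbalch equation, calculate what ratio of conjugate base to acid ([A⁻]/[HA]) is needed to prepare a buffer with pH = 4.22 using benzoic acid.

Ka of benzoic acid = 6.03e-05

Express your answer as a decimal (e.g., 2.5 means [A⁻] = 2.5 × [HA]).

pKa = -log(6.03e-05) = 4.2197. pH = pKa + log([A⁻]/[HA]), so log([A⁻]/[HA]) = pH − pKa = 4.22 − 4.2197 = 0.0003. [A⁻]/[HA] = 10^(0.0003) = 1.00

[A⁻]/[HA] = 1.00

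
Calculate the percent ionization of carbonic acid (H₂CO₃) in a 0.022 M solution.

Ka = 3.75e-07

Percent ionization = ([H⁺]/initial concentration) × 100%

Using Ka equilibrium: x² + Ka×x - Ka×C = 0. Solving: [H⁺] = 9.0642e-05. Percent = (9.0642e-05/0.022) × 100

Percent ionization = 0.412%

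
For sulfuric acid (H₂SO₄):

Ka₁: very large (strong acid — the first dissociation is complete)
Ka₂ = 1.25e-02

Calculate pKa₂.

pKa₂ = -log(Ka₂) = -log(1.25e-02) = 1.90.

pK_{a2} = 1.90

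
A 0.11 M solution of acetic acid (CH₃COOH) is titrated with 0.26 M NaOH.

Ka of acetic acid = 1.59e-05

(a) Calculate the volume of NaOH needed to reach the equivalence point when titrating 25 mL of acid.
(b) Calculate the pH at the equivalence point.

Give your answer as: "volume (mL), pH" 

moles acid = 0.11 × 25/1000 = 0.00275 mol; V_base = moles/0.26 × 1000 = 10.6 mL. At equivalence only the conjugate base is present: [A⁻] = 0.00275/0.036 = 7.7297e-02 M. Kb = Kw/Ka = 6.29e-10; [OH⁻] = √(Kb × [A⁻]) = 6.9724e-06; pOH = 5.16; pH = 14 - pOH = 8.84.

V = 10.6 mL, pH = 8.84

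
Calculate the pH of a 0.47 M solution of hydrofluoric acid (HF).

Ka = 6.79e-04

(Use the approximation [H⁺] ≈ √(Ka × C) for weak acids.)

[H⁺] = √(Ka × C) = √(6.79e-04 × 0.47) = 1.7864e-02. pH = -log(1.7864e-02)

pH = 1.75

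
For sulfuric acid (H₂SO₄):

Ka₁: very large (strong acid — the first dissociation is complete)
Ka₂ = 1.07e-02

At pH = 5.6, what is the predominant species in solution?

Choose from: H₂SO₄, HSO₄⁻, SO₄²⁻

The first dissociation is complete, so H₂SO₄ itself is never the predominant species in water; pKa₂ = -log(1.07e-02) = 1.97. For a polyprotic acid the predominant species crosses at each pKa: below pKa_n the protonated form dominates, above it the deprotonated form does. At pH = 5.6, the predominant species is SO₄²⁻.

SO₄²⁻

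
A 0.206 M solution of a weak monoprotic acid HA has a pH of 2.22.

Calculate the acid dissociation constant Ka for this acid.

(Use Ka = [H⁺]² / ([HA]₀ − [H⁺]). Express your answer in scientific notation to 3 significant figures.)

[H⁺] = 10^(−pH) = 10^(−2.22) = 6.026e-03 M. For HA ⇌ H⁺ + A⁻, Ka = [H⁺][A⁻]/[HA] = [H⁺]² / ([HA]₀ − [H⁺]) = (6.026e-03)² / (0.206 − 6.026e-03) = 1.82e-04.

K_a = 1.82e-04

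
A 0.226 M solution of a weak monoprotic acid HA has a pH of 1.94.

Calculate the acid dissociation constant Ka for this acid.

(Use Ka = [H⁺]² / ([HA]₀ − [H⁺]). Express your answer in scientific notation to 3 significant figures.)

[H⁺] = 10^(−pH) = 10^(−1.94) = 1.148e-02 M. For HA ⇌ H⁺ + A⁻, Ka = [H⁺][A⁻]/[HA] = [H⁺]² / ([HA]₀ − [H⁺]) = (1.148e-02)² / (0.226 − 1.148e-02) = 6.15e-04.

K_a = 6.15e-04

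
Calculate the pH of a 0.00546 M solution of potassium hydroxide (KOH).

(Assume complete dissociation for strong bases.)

[OH⁻] = 0.00546 M for strong base. pOH = -log[OH⁻] = 2.26, pH = 14 - pOH

pH = 11.74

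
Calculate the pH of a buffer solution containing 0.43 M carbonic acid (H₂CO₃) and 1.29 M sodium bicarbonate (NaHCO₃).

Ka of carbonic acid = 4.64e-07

pKa = -log(4.64e-07) = 6.33. pH = pKa + log([A⁻]/[HA]) = 6.33 + log(1.29/0.43)

pH = 6.81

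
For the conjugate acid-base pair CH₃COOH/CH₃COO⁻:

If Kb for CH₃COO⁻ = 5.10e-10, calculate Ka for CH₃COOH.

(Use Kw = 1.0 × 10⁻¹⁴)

For a conjugate pair Ka × Kb = Kw, so Ka = Kw/Kb = 1.0 × 10⁻¹⁴ / 5.10e-10 = 1.96e-05.

K_a = 1.96e-05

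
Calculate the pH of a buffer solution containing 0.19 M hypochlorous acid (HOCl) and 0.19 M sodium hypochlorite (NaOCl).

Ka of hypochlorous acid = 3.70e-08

pKa = -log(3.70e-08) = 7.43. pH = pKa + log([A⁻]/[HA]) = 7.43 + log(0.19/0.19)

pH = 7.43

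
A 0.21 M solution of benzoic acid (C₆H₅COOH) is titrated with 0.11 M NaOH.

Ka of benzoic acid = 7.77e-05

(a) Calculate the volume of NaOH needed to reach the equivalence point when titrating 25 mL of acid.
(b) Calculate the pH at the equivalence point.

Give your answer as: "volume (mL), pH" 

moles acid = 0.21 × 25/1000 = 0.00525 mol; V_base = moles/0.11 × 1000 = 47.7 mL. At equivalence only the conjugate base is present: [A⁻] = 0.00525/0.073 = 7.2188e-02 M. Kb = Kw/Ka = 1.29e-10; [OH⁻] = √(Kb × [A⁻]) = 3.0480e-06; pOH = 5.52; pH = 14 - pOH = 8.48.

V = 47.7 mL, pH = 8.48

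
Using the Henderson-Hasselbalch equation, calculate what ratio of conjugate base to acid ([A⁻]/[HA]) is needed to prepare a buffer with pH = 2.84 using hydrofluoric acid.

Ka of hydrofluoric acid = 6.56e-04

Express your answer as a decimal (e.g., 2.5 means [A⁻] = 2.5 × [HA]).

pKa = -log(6.56e-04) = 3.1831. pH = pKa + log([A⁻]/[HA]), so log([A⁻]/[HA]) = pH − pKa = 2.84 − 3.1831 = -0.3431. [A⁻]/[HA] = 10^(-0.3431) = 0.454

[A⁻]/[HA] = 0.454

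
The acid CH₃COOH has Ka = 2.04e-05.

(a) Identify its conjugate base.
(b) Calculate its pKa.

(a) The conjugate base is formed by removing one H⁺ from CH₃COOH, giving CH₃COO⁻. (b) pKa = -log(Ka) = -log(2.04e-05) = 4.69.

Conjugate base: CH₃COO⁻; pK_a = 4.69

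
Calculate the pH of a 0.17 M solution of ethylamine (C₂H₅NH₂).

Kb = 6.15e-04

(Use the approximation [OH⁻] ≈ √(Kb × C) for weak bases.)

[OH⁻] = √(Kb × C) = √(6.15e-04 × 0.17) = 1.0225e-02. pOH = 1.99, pH = 14 - pOH

pH = 12.01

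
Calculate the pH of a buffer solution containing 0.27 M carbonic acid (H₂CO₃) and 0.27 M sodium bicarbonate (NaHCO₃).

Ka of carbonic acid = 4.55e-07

pKa = -log(4.55e-07) = 6.34. pH = pKa + log([A⁻]/[HA]) = 6.34 + log(0.27/0.27)

pH = 6.34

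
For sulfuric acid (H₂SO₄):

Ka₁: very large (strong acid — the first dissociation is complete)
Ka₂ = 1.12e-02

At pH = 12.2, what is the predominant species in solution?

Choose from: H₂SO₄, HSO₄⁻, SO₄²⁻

The first dissociation is complete, so H₂SO₄ itself is never the predominant species in water; pKa₂ = -log(1.12e-02) = 1.95. For a polyprotic acid the predominant species crosses at each pKa: below pKa_n the protonated form dominates, above it the deprotonated form does. At pH = 12.2, the predominant species is SO₄²⁻.

SO₄²⁻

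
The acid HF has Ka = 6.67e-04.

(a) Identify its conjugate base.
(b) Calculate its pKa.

(a) The conjugate base is formed by removing one H⁺ from HF, giving F⁻. (b) pKa = -log(Ka) = -log(6.67e-04) = 3.18.

Conjugate base: F⁻; pK_a = 3.18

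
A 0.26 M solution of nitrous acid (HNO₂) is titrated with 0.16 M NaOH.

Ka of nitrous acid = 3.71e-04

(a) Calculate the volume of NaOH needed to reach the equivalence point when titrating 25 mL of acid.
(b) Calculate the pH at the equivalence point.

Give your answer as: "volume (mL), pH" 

moles acid = 0.26 × 25/1000 = 0.0065 mol; V_base = moles/0.16 × 1000 = 40.6 mL. At equivalence only the conjugate base is present: [A⁻] = 0.0065/0.066 = 9.9048e-02 M. Kb = Kw/Ka = 2.70e-11; [OH⁻] = √(Kb × [A⁻]) = 1.6339e-06; pOH = 5.79; pH = 14 - pOH = 8.21.

V = 40.6 mL, pH = 8.21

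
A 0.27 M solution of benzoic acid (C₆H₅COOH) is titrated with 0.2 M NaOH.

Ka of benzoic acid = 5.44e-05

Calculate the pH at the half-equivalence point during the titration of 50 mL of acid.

At half-equivalence [HA] = [A⁻], so Henderson-Hasselbalch gives pH = pKa = -log(5.44e-05) = 4.26.

pH = pKa = 4.26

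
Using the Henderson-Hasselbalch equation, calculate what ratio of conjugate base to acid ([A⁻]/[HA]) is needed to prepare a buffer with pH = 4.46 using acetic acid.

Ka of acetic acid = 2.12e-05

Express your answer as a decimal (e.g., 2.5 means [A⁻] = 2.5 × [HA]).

pKa = -log(2.12e-05) = 4.6737. pH = pKa + log([A⁻]/[HA]), so log([A⁻]/[HA]) = pH − pKa = 4.46 − 4.6737 = -0.2137. [A⁻]/[HA] = 10^(-0.2137) = 0.611

[A⁻]/[HA] = 0.611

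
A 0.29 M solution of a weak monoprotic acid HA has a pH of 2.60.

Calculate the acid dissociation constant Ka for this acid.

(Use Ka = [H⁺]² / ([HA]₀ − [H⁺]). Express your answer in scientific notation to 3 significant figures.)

[H⁺] = 10^(−pH) = 10^(−2.60) = 2.512e-03 M. For HA ⇌ H⁺ + A⁻, Ka = [H⁺][A⁻]/[HA] = [H⁺]² / ([HA]₀ − [H⁺]) = (2.512e-03)² / (0.29 − 2.512e-03) = 2.19e-05.

K_a = 2.19e-05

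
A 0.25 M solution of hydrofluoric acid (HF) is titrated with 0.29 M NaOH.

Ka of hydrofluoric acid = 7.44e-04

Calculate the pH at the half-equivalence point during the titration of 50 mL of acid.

At half-equivalence [HA] = [A⁻], so Henderson-Hasselbalch gives pH = pKa = -log(7.44e-04) = 3.13.

pH = pKa = 3.13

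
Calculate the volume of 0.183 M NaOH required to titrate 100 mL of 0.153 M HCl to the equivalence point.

At equivalence: moles acid = moles base. moles HCl = 0.153 × 100/1000 = 0.0153 mol. V_base = moles / 0.183 × 1000 = 83.6 mL.

V_{base} = 83.6 mL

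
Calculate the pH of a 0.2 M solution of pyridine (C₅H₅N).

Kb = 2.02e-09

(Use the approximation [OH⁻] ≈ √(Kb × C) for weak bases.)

[OH⁻] = √(Kb × C) = √(2.02e-09 × 0.2) = 2.0100e-05. pOH = 4.70, pH = 14 - pOH

pH = 9.30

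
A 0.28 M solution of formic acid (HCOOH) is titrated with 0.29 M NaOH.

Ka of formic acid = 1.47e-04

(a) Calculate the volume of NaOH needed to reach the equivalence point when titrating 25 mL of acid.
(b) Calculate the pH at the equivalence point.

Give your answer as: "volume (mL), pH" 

moles acid = 0.28 × 25/1000 = 0.007 mol; V_base = moles/0.29 × 1000 = 24.1 mL. At equivalence only the conjugate base is present: [A⁻] = 0.007/0.049 = 1.4246e-01 M. Kb = Kw/Ka = 6.80e-11; [OH⁻] = √(Kb × [A⁻]) = 3.1130e-06; pOH = 5.51; pH = 14 - pOH = 8.49.

V = 24.1 mL, pH = 8.49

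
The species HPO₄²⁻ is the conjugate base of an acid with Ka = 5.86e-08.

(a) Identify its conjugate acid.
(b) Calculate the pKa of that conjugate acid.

(a) The conjugate acid is formed by adding one H⁺ to HPO₄²⁻, giving H₂PO₄⁻. (b) pKa = -log(Ka) = -log(5.86e-08) = 7.23.

Conjugate acid: H₂PO₄⁻; pK_a = 7.23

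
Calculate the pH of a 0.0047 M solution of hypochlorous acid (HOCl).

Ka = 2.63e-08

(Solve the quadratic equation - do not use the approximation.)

x² + Ka×x - Ka×C = 0. Using quadratic formula: [H⁺] = 1.1105e-05

pH = 4.95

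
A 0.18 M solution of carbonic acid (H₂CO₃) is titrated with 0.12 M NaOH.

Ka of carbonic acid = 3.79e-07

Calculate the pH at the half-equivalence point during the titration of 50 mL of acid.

At half-equivalence [HA] = [A⁻], so Henderson-Hasselbalch gives pH = pKa = -log(3.79e-07) = 6.42.

pH = pKa = 6.42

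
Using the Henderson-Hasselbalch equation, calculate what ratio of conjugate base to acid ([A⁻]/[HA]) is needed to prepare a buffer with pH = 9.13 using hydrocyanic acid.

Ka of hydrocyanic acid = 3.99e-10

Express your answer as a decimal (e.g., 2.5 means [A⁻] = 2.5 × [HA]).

pKa = -log(3.99e-10) = 9.3990. pH = pKa + log([A⁻]/[HA]), so log([A⁻]/[HA]) = pH − pKa = 9.13 − 9.3990 = -0.2690. [A⁻]/[HA] = 10^(-0.2690) = 0.538

[A⁻]/[HA] = 0.538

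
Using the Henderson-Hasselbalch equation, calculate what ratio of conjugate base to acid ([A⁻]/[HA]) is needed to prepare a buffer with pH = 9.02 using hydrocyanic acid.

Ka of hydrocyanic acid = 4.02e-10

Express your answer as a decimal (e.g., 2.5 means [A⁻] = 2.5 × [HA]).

pKa = -log(4.02e-10) = 9.3958. pH = pKa + log([A⁻]/[HA]), so log([A⁻]/[HA]) = pH − pKa = 9.02 − 9.3958 = -0.3758. [A⁻]/[HA] = 10^(-0.3758) = 0.421

[A⁻]/[HA] = 0.421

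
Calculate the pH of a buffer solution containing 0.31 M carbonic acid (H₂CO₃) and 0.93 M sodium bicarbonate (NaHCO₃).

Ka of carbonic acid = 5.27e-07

pKa = -log(5.27e-07) = 6.28. pH = pKa + log([A⁻]/[HA]) = 6.28 + log(0.93/0.31)

pH = 6.76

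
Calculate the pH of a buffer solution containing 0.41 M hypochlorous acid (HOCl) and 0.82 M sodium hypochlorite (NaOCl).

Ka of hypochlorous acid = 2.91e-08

pKa = -log(2.91e-08) = 7.54. pH = pKa + log([A⁻]/[HA]) = 7.54 + log(0.82/0.41)

pH = 7.84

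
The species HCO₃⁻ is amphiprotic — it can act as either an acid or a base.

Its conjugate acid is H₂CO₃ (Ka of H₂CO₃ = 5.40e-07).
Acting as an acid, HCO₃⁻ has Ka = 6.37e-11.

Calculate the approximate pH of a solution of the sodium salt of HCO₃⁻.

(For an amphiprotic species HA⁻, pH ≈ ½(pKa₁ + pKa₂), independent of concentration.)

pKa₁ = -log(5.40e-07) = 6.27; pKa₂ = -log(6.37e-11) = 10.20. For an amphiprotic species, pH ≈ ½(pKa₁ + pKa₂) = ½(6.27 + 10.20) = 8.23.

pH = 8.23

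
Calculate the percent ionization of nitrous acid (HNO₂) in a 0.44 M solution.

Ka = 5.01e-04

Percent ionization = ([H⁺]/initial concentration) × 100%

Using Ka equilibrium: x² + Ka×x - Ka×C = 0. Solving: [H⁺] = 1.4599e-02. Percent = (1.4599e-02/0.44) × 100

Percent ionization = 3.32%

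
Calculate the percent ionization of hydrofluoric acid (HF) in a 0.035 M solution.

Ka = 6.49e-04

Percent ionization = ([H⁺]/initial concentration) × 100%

Using Ka equilibrium: x² + Ka×x - Ka×C = 0. Solving: [H⁺] = 4.4526e-03. Percent = (4.4526e-03/0.035) × 100

Percent ionization = 12.7%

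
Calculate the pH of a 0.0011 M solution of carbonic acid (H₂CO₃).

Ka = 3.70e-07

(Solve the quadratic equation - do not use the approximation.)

x² + Ka×x - Ka×C = 0. Using quadratic formula: [H⁺] = 1.9990e-05

pH = 4.70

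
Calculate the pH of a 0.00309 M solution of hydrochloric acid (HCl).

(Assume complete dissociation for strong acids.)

[H⁺] = 0.00309 M for strong acid. pH = -log[H⁺] = -log(0.00309)

pH = 2.51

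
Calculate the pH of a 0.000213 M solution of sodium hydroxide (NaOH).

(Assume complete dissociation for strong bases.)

[OH⁻] = 0.000213 M for strong base. pOH = -log[OH⁻] = 3.67, pH = 14 - pOH

pH = 10.33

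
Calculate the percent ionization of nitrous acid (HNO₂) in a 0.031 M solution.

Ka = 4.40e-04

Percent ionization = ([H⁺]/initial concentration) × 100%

Using Ka equilibrium: x² + Ka×x - Ka×C = 0. Solving: [H⁺] = 3.4798e-03. Percent = (3.4798e-03/0.031) × 100

Percent ionization = 11.2%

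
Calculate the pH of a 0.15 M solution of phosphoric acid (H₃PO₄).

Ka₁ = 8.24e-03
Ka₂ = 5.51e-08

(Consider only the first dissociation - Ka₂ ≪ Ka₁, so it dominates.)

First dissociation dominates. From Ka₁ = [H⁺][HA⁻]/[H₂A], x² + Ka₁·x − Ka₁·C = 0 with C = 0.15 M and Ka₁ = 8.24e-03. Solving: [H⁺] = (−Ka₁ + √(Ka₁² + 4·Ka₁·C)) / 2 = 3.1277e-02 M. pH = -log(3.1277e-02) = 1.50.

pH = 1.50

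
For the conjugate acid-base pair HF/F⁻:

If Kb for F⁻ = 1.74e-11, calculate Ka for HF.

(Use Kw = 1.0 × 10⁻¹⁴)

For a conjugate pair Ka × Kb = Kw, so Ka = Kw/Kb = 1.0 × 10⁻¹⁴ / 1.74e-11 = 5.75e-04.

K_a = 5.75e-04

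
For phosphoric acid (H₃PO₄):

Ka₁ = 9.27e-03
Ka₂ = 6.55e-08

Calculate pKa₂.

pKa₂ = -log(Ka₂) = -log(6.55e-08) = 7.18.

pK_{a2} = 7.18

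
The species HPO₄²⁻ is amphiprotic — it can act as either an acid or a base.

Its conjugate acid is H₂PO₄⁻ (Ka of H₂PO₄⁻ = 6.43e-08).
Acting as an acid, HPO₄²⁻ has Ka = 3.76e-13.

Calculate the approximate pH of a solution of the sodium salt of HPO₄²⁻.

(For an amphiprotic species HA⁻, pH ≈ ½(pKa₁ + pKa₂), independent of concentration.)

pKa₁ = -log(6.43e-08) = 7.19; pKa₂ = -log(3.76e-13) = 12.42. For an amphiprotic species, pH ≈ ½(pKa₁ + pKa₂) = ½(7.19 + 12.42) = 9.81.

pH = 9.81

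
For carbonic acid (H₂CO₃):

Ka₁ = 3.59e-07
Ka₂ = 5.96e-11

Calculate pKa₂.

pKa₂ = -log(Ka₂) = -log(5.96e-11) = 10.22.

pK_{a2} = 10.22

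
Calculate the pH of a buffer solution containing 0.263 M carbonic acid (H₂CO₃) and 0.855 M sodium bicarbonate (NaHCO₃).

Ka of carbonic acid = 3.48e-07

pKa = -log(3.48e-07) = 6.46. pH = pKa + log([A⁻]/[HA]) = 6.46 + log(0.855/0.263)

pH = 6.97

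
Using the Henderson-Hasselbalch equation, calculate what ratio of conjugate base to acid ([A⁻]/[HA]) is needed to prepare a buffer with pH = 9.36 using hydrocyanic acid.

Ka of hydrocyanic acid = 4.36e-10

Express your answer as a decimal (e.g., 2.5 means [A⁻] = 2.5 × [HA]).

pKa = -log(4.36e-10) = 9.3605. pH = pKa + log([A⁻]/[HA]), so log([A⁻]/[HA]) = pH − pKa = 9.36 − 9.3605 = -0.0005. [A⁻]/[HA] = 10^(-0.0005) = 0.999

[A⁻]/[HA] = 0.999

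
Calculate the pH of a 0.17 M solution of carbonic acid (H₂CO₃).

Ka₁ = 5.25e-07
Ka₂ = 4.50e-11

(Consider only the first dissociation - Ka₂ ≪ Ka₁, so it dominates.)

First dissociation dominates. From Ka₁ = [H⁺][HA⁻]/[H₂A], x² + Ka₁·x − Ka₁·C = 0 with C = 0.17 M and Ka₁ = 5.25e-07. Solving: [H⁺] = (−Ka₁ + √(Ka₁² + 4·Ka₁·C)) / 2 = 2.9849e-04 M. pH = -log(2.9849e-04) = 3.53.

pH = 3.53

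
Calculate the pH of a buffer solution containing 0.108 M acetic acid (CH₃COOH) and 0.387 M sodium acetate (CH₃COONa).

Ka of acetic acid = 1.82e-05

pKa = -log(1.82e-05) = 4.74. pH = pKa + log([A⁻]/[HA]) = 4.74 + log(0.387/0.108)

pH = 5.29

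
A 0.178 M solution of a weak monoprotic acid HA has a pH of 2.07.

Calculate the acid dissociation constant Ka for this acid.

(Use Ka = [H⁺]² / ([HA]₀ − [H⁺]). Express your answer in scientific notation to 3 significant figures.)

[H⁺] = 10^(−pH) = 10^(−2.07) = 8.511e-03 M. For HA ⇌ H⁺ + A⁻, Ka = [H⁺][A⁻]/[HA] = [H⁺]² / ([HA]₀ − [H⁺]) = (8.511e-03)² / (0.178 − 8.511e-03) = 4.27e-04.

K_a = 4.27e-04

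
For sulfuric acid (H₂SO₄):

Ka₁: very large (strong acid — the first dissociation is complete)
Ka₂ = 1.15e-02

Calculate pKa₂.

pKa₂ = -log(Ka₂) = -log(1.15e-02) = 1.94.

pK_{a2} = 1.94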